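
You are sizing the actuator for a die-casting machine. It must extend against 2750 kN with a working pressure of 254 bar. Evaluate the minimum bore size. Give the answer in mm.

Extension force acts on the full piston face: F = P × (π/4)D².
D = √(4F / (πP)) = √(4 × 2750 kN / (π × 254 bar))

D ≈ 371 mm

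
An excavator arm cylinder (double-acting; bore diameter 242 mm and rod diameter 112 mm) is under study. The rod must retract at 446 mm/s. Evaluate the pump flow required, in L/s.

Q ≈ 16.1 L/s

Rod-side annular area A_ann = π/4 × (242² − 112²) = 36140 mm^2
Q = A × v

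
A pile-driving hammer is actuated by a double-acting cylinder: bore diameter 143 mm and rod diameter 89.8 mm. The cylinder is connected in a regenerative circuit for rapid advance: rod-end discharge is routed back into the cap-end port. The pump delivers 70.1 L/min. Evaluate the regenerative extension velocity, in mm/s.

In regeneration the rod-end outflow joins the pump flow into the cap end, so the net volume the pump must supply per unit advance equals the rod cross-section area.
Rod cross-section A_rod = π/4 × (89.8 mm)² = 6333 mm^2
v = Q_pump / A_rod

v ≈ 184 mm/s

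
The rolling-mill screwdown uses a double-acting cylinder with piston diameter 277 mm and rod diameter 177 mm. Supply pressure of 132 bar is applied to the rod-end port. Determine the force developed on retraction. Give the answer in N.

Rod-side annular area A_ann = π/4 × (277² − 177²) = 35660 mm^2
On retraction the pressure acts on the annular area (bore minus rod).
F = P × A_ann

F ≈ 4.71e5 N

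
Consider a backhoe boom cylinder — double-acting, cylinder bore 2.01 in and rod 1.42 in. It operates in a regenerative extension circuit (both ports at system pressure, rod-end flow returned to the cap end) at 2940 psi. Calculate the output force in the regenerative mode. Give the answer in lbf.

With equal pressure on both faces, forces on the annular region cancel; the net push is pressure × rod cross-section.
Rod cross-section A_rod = π/4 × (1.42 in)² = 1.584 in^2
F = P × A_rod

F ≈ 4660 lbf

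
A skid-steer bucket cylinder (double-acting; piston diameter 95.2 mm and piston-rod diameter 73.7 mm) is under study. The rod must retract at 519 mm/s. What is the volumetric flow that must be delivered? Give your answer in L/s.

Rod-side annular area A_ann = π/4 × (95.2² − 73.7²) = 2852 mm^2
Q = A × v

Q ≈ 1.48 L/s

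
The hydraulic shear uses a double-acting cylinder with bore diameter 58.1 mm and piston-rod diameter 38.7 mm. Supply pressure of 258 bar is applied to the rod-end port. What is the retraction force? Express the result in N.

F ≈ 38100 N

Rod-side annular area A_ann = π/4 × (58.1² − 38.7²) = 1475 mm^2
On retraction the pressure acts on the annular area (bore minus rod).
F = P × A_ann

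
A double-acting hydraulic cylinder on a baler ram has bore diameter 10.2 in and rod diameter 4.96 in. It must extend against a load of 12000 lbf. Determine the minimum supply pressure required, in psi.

Cap-side area A_cap = π/4 × (10.2 in)² = 81.71 in^2
P = F / A = 12000 lbf / A

P ≈ 147 psi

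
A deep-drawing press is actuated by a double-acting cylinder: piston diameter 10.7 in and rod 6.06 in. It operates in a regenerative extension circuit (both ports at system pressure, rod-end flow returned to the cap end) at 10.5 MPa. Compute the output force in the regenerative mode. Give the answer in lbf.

With equal pressure on both faces, forces on the annular region cancel; the net push is pressure × rod cross-section.
Rod cross-section A_rod = π/4 × (6.06 in)² = 28.84 in^2
F = P × A_rod

F ≈ 43900 lbf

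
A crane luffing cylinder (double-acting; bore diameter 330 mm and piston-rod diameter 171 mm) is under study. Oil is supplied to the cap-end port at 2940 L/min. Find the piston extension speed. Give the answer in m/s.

v ≈ 0.573 m/s

Cap-side area A_cap = π/4 × (330 mm)² = 85530 mm^2
v = Q / A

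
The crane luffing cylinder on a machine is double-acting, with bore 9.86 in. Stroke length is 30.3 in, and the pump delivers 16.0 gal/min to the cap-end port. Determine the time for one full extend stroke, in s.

t ≈ 37.6 s

Cap-side area A_cap = π/4 × (9.86 in)² = 76.36 in^2
Swept volume V = A × L; t = V / Q = A·L / Q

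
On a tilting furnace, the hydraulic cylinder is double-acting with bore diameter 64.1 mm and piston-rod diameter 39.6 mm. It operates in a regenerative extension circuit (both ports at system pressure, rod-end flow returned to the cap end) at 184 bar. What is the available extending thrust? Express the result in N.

With equal pressure on both faces, forces on the annular region cancel; the net push is pressure × rod cross-section.
Rod cross-section A_rod = π/4 × (39.6 mm)² = 1232 mm^2
F = P × A_rod

F ≈ 22700 N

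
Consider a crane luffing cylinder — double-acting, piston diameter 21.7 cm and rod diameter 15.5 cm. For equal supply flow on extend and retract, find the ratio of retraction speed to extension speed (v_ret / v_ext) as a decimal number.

v_ret/v_ext ≈ 2.04

Cap-side area A_cap = π/4 × (21.7 cm)² = 369.8 cm^2
Rod-side annular area A_ann = π/4 × (21.7² − 15.5²) = 181.1 cm^2
For equal Q, v ∝ 1/A, so v_ret/v_ext = A_cap/A_ann.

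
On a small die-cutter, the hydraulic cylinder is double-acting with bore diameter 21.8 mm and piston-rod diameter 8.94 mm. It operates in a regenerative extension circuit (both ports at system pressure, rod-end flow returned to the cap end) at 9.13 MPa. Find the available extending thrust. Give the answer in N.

F ≈ 573 N

With equal pressure on both faces, forces on the annular region cancel; the net push is pressure × rod cross-section.
Rod cross-section A_rod = π/4 × (8.94 mm)² = 62.77 mm^2
F = P × A_rod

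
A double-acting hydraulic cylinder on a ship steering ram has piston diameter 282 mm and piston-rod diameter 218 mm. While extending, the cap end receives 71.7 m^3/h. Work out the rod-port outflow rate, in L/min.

Cap-side area A_cap = π/4 × (282 mm)² = 62460 mm^2
Rod-side annular area A_ann = π/4 × (282² − 218²) = 25130 mm^2
Piston speed v = Q_in/A_cap; rod-end outflow Q_out = v × A_ann = Q_in × A_ann/A_cap.

Q_out ≈ 481 L/min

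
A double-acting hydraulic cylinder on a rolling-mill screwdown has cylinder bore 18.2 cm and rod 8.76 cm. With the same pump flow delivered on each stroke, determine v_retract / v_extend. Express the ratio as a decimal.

Cap-side area A_cap = π/4 × (18.2 cm)² = 260.2 cm^2
Rod-side annular area A_ann = π/4 × (18.2² − 8.76²) = 199.9 cm^2
For equal Q, v ∝ 1/A, so v_ret/v_ext = A_cap/A_ann.

v_ret/v_ext ≈ 1.30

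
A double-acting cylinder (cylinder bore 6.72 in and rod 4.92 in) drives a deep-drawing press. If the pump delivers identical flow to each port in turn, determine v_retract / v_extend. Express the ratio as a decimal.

Cap-side area A_cap = π/4 × (6.72 in)² = 35.47 in^2
Rod-side annular area A_ann = π/4 × (6.72² − 4.92²) = 16.46 in^2
For equal Q, v ∝ 1/A, so v_ret/v_ext = A_cap/A_ann.

v_ret/v_ext ≈ 2.16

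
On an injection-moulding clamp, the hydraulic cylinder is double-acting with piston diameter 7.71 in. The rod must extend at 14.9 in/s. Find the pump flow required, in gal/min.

Cap-side area A_cap = π/4 × (7.71 in)² = 46.69 in^2
Q = A × v

Q ≈ 181 gal/min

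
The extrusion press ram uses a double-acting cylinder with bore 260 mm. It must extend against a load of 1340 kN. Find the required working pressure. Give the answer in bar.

Cap-side area A_cap = π/4 × (260 mm)² = 53090 mm^2
P = F / A = 1340 kN / A

P ≈ 252 bar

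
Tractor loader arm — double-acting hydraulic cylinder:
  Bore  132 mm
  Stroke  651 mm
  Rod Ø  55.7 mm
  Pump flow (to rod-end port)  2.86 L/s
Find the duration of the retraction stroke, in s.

t ≈ 2.56 s

Rod-side annular area A_ann = π/4 × (132² − 55.7²) = 11250 mm^2
Swept volume V = A × L; t = V / Q = A·L / Q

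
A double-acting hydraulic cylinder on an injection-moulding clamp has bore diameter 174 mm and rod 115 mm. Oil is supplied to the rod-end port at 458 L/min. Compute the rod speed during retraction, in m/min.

v ≈ 34.2 m/min

Rod-side annular area A_ann = π/4 × (174² − 115²) = 13390 mm^2
Flow into the rod-end port fills the annular volume.
v = Q / A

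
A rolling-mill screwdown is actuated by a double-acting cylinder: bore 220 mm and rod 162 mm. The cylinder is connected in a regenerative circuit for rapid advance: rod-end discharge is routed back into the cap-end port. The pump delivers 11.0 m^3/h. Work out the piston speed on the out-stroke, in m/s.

In regeneration the rod-end outflow joins the pump flow into the cap end, so the net volume the pump must supply per unit advance equals the rod cross-section area.
Rod cross-section A_rod = π/4 × (162 mm)² = 20610 mm^2
v = Q_pump / A_rod

v ≈ 0.148 m/s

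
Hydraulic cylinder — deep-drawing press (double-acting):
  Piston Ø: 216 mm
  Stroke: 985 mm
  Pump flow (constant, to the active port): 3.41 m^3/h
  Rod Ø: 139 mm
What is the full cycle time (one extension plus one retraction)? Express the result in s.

Cap-side area A_cap = π/4 × (216 mm)² = 36640 mm^2
Rod-side annular area A_ann = π/4 × (216² − 139²) = 21470 mm^2
t_ext = A_cap·L/Q = 38.10 s
t_ret = A_ann·L/Q = 22.33 s
t_cycle = t_ext + t_ret

t ≈ 60.4 s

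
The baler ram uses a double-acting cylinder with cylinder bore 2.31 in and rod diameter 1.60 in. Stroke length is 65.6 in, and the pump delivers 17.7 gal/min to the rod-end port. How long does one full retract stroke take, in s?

t ≈ 2.10 s

Rod-side annular area A_ann = π/4 × (2.31² − 1.60²) = 2.180 in^2
Swept volume V = A × L; t = V / Q = A·L / Q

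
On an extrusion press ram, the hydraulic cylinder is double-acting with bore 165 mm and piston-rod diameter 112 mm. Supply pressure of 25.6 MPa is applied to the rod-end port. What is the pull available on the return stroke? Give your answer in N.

F ≈ 2.95e5 N

Rod-side annular area A_ann = π/4 × (165² − 112²) = 11530 mm^2
On retraction the pressure acts on the annular area (bore minus rod).
F = P × A_ann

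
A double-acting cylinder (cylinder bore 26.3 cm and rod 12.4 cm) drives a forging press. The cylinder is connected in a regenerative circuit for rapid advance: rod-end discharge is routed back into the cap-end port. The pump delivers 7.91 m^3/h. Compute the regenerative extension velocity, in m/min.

v ≈ 10.9 m/min

In regeneration the rod-end outflow joins the pump flow into the cap end, so the net volume the pump must supply per unit advance equals the rod cross-section area.
Rod cross-section A_rod = π/4 × (12.4 cm)² = 120.8 cm^2
v = Q_pump / A_rod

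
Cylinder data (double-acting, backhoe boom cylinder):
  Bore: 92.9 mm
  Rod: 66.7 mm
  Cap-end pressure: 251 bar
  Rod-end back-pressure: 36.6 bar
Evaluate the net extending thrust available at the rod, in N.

Cap-side area A_cap = π/4 × (92.9 mm)² = 6778 mm^2
Rod-side annular area A_ann = π/4 × (92.9² − 66.7²) = 3284 mm^2
Net thrust = P_cap·A_cap − P_rod·A_ann = 1.701e5 N − 12020 N

F ≈ 1.58e5 N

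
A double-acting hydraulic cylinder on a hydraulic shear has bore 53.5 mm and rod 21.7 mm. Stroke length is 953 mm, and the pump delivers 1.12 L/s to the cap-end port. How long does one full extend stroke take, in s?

t ≈ 1.91 s

Cap-side area A_cap = π/4 × (53.5 mm)² = 2248 mm^2
Swept volume V = A × L; t = V / Q = A·L / Q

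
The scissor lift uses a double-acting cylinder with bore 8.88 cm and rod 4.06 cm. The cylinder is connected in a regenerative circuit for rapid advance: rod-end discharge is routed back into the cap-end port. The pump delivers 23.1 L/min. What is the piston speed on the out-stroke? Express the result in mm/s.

v ≈ 297 mm/s

In regeneration the rod-end outflow joins the pump flow into the cap end, so the net volume the pump must supply per unit advance equals the rod cross-section area.
Rod cross-section A_rod = π/4 × (4.06 cm)² = 12.95 cm^2
v = Q_pump / A_rod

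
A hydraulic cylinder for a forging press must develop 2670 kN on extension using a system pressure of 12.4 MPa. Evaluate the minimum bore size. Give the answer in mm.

D ≈ 524 mm

Extension force acts on the full piston face: F = P × (π/4)D².
D = √(4F / (πP)) = √(4 × 2670 kN / (π × 12.4 MPa))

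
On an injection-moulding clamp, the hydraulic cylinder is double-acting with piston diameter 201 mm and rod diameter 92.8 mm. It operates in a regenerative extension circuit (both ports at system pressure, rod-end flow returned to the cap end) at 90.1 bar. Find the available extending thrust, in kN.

F ≈ 60.9 kN

With equal pressure on both faces, forces on the annular region cancel; the net push is pressure × rod cross-section.
Rod cross-section A_rod = π/4 × (92.8 mm)² = 6764 mm^2
F = P × A_rod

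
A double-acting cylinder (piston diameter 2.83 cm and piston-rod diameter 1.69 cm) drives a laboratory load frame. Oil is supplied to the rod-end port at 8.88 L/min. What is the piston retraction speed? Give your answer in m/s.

Rod-side annular area A_ann = π/4 × (2.83² − 1.69²) = 4.047 cm^2
Flow into the rod-end port fills the annular volume.
v = Q / A

v ≈ 0.366 m/s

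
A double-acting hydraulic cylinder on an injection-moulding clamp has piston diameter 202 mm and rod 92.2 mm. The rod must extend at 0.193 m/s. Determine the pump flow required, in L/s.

Q ≈ 6.19 L/s

Cap-side area A_cap = π/4 × (202 mm)² = 32050 mm^2
Q = A × v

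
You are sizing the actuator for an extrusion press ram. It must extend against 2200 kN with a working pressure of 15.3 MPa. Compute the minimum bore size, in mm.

Extension force acts on the full piston face: F = P × (π/4)D².
D = √(4F / (πP)) = √(4 × 2200 kN / (π × 15.3 MPa))

D ≈ 428 mm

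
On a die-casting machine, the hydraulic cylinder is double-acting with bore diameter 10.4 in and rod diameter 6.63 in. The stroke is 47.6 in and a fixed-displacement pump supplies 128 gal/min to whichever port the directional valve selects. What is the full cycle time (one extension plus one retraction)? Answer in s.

t ≈ 13.1 s

Cap-side area A_cap = π/4 × (10.4 in)² = 84.95 in^2
Rod-side annular area A_ann = π/4 × (10.4² − 6.63²) = 50.42 in^2
t_ext = A_cap·L/Q = 8.205 s
t_ret = A_ann·L/Q = 4.871 s
t_cycle = t_ext + t_ret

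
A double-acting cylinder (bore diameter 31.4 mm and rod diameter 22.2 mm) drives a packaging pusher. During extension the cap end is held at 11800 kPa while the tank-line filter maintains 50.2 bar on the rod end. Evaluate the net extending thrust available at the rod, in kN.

Cap-side area A_cap = π/4 × (31.4 mm)² = 774.4 mm^2
Rod-side annular area A_ann = π/4 × (31.4² − 22.2²) = 387.3 mm^2
Net thrust = P_cap·A_cap − P_rod·A_ann = 9.138 kN − 1.944 kN

F ≈ 7.19 kN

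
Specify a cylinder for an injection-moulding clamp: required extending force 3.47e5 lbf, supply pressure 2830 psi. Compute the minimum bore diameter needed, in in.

Extension force acts on the full piston face: F = P × (π/4)D².
D = √(4F / (πP)) = √(4 × 3.47e5 lbf / (π × 2830 psi))

D ≈ 12.5 in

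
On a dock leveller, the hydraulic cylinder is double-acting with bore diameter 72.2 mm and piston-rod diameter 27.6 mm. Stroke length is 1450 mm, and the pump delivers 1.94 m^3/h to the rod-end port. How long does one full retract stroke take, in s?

t ≈ 9.41 s

Rod-side annular area A_ann = π/4 × (72.2² − 27.6²) = 3496 mm^2
Swept volume V = A × L; t = V / Q = A·L / Q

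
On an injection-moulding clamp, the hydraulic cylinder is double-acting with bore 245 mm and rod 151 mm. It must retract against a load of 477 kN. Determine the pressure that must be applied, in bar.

P ≈ 163 bar

Rod-side annular area A_ann = π/4 × (245² − 151²) = 29240 mm^2
Retraction: pressure acts on the annular area.
P = F / A = 477 kN / A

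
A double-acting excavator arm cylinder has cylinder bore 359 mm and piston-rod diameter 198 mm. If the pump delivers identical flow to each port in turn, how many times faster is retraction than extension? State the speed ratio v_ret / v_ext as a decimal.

Cap-side area A_cap = π/4 × (359 mm)² = 1.012e5 mm^2
Rod-side annular area A_ann = π/4 × (359² − 198²) = 70430 mm^2
For equal Q, v ∝ 1/A, so v_ret/v_ext = A_cap/A_ann.

v_ret/v_ext ≈ 1.44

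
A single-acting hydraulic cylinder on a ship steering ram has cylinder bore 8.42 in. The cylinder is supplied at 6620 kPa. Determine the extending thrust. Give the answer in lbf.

F ≈ 53500 lbf

Cap-side area A_cap = π/4 × (8.42 in)² = 55.68 in^2
F = P × A_cap = 6620 kPa × A_cap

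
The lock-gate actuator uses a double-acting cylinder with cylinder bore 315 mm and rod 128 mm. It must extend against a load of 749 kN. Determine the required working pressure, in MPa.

Cap-side area A_cap = π/4 × (315 mm)² = 77930 mm^2
P = F / A = 749 kN / A

P ≈ 9.61 MPa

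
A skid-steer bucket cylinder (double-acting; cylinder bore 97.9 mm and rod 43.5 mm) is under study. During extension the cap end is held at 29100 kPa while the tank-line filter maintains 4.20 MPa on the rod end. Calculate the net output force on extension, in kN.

F ≈ 194 kN

Cap-side area A_cap = π/4 × (97.9 mm)² = 7528 mm^2
Rod-side annular area A_ann = π/4 × (97.9² − 43.5²) = 6041 mm^2
Net thrust = P_cap·A_cap − P_rod·A_ann = 219.1 kN − 25.37 kN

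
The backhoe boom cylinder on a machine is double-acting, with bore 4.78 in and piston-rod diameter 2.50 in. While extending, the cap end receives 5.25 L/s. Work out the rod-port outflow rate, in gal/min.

Q_out ≈ 60.5 gal/min

Cap-side area A_cap = π/4 × (4.78 in)² = 17.95 in^2
Rod-side annular area A_ann = π/4 × (4.78² − 2.50²) = 13.04 in^2
Piston speed v = Q_in/A_cap; rod-end outflow Q_out = v × A_ann = Q_in × A_ann/A_cap.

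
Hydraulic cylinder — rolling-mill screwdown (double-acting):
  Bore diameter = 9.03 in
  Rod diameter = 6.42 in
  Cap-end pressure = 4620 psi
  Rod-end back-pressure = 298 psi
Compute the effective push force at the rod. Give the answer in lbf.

Cap-side area A_cap = π/4 × (9.03 in)² = 64.04 in^2
Rod-side annular area A_ann = π/4 × (9.03² − 6.42²) = 31.67 in^2
Net thrust = P_cap·A_cap − P_rod·A_ann = 2.959e5 lbf − 9438 lbf

F ≈ 2.86e5 lbf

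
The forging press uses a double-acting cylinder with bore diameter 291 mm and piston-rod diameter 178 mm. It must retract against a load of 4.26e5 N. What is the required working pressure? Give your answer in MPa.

P ≈ 10.2 MPa

Rod-side annular area A_ann = π/4 × (291² − 178²) = 41620 mm^2
Retraction: pressure acts on the annular area.
P = F / A = 4.26e5 N / A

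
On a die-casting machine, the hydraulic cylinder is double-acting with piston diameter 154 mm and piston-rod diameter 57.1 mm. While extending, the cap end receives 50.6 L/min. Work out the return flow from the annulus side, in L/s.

Q_out ≈ 0.727 L/s

Cap-side area A_cap = π/4 × (154 mm)² = 18630 mm^2
Rod-side annular area A_ann = π/4 × (154² − 57.1²) = 16070 mm^2
Piston speed v = Q_in/A_cap; rod-end outflow Q_out = v × A_ann = Q_in × A_ann/A_cap.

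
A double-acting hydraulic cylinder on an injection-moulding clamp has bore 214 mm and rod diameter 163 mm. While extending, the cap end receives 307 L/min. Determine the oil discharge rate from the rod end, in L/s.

Cap-side area A_cap = π/4 × (214 mm)² = 35970 mm^2
Rod-side annular area A_ann = π/4 × (214² − 163²) = 15100 mm^2
Piston speed v = Q_in/A_cap; rod-end outflow Q_out = v × A_ann = Q_in × A_ann/A_cap.

Q_out ≈ 2.15 L/s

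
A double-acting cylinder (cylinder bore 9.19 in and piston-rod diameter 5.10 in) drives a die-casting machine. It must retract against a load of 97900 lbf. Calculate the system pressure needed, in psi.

Rod-side annular area A_ann = π/4 × (9.19² − 5.10²) = 45.90 in^2
Retraction: pressure acts on the annular area.
P = F / A = 97900 lbf / A

P ≈ 2130 psi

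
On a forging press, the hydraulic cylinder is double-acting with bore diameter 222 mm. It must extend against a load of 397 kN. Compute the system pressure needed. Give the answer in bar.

P ≈ 103 bar

Cap-side area A_cap = π/4 × (222 mm)² = 38710 mm^2
P = F / A = 397 kN / A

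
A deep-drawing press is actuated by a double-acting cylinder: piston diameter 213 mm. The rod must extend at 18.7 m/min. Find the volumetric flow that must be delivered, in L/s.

Q ≈ 11.1 L/s

Cap-side area A_cap = π/4 × (213 mm)² = 35630 mm^2
Q = A × v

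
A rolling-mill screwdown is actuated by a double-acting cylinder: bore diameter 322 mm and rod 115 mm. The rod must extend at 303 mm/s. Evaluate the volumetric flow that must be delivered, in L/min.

Q ≈ 1480 L/min

Cap-side area A_cap = π/4 × (322 mm)² = 81430 mm^2
Q = A × v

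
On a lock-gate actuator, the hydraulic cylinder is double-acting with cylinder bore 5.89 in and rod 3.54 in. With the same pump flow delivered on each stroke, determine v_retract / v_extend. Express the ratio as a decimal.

Cap-side area A_cap = π/4 × (5.89 in)² = 27.25 in^2
Rod-side annular area A_ann = π/4 × (5.89² − 3.54²) = 17.40 in^2
For equal Q, v ∝ 1/A, so v_ret/v_ext = A_cap/A_ann.

v_ret/v_ext ≈ 1.57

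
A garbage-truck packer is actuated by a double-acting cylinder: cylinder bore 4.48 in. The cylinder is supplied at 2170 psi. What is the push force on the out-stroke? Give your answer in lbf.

Cap-side area A_cap = π/4 × (4.48 in)² = 15.76 in^2
F = P × A_cap = 2170 psi × A_cap

F ≈ 34200 lbf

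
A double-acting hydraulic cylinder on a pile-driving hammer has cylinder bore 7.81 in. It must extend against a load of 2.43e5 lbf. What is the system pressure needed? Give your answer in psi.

P ≈ 5070 psi

Cap-side area A_cap = π/4 × (7.81 in)² = 47.91 in^2
P = F / A = 2.43e5 lbf / A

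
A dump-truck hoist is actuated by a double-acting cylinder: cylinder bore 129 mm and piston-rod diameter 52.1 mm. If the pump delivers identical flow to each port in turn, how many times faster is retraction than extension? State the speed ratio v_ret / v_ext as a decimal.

v_ret/v_ext ≈ 1.19

Cap-side area A_cap = π/4 × (129 mm)² = 13070 mm^2
Rod-side annular area A_ann = π/4 × (129² − 52.1²) = 10940 mm^2
For equal Q, v ∝ 1/A, so v_ret/v_ext = A_cap/A_ann.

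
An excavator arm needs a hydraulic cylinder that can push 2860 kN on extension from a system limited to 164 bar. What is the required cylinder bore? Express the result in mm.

D ≈ 471 mm

Extension force acts on the full piston face: F = P × (π/4)D².
D = √(4F / (πP)) = √(4 × 2860 kN / (π × 164 bar))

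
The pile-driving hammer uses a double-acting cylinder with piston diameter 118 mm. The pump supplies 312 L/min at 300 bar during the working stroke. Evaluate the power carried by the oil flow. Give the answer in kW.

W ≈ 156 kW

Hydraulic power = P × Q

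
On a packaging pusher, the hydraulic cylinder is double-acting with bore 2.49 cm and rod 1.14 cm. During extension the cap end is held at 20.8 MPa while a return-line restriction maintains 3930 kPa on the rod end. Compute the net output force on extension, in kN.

F ≈ 8.62 kN

Cap-side area A_cap = π/4 × (2.49 cm)² = 4.870 cm^2
Rod-side annular area A_ann = π/4 × (2.49² − 1.14²) = 3.849 cm^2
Net thrust = P_cap·A_cap − P_rod·A_ann = 10.13 kN − 1.513 kN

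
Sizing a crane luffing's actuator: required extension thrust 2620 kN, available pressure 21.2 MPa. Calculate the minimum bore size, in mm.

Extension force acts on the full piston face: F = P × (π/4)D².
D = √(4F / (πP)) = √(4 × 2620 kN / (π × 21.2 MPa))

D ≈ 397 mm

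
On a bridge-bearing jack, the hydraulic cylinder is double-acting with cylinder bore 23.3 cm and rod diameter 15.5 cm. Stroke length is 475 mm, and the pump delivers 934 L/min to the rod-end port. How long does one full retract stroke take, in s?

t ≈ 0.725 s

Rod-side annular area A_ann = π/4 × (23.3² − 15.5²) = 237.7 cm^2
Swept volume V = A × L; t = V / Q = A·L / Q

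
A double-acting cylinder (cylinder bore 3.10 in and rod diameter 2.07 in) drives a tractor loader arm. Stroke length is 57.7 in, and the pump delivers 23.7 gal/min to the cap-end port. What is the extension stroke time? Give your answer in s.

t ≈ 4.77 s

Cap-side area A_cap = π/4 × (3.10 in)² = 7.548 in^2
Swept volume V = A × L; t = V / Q = A·L / Q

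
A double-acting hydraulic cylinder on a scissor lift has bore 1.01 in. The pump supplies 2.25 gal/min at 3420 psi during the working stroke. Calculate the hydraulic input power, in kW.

Hydraulic power = P × Q

W ≈ 3.35 kW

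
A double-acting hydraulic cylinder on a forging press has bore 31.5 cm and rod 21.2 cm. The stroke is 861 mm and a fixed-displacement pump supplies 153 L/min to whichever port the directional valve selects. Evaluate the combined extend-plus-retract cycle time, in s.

Cap-side area A_cap = π/4 × (31.5 cm)² = 779.3 cm^2
Rod-side annular area A_ann = π/4 × (31.5² − 21.2²) = 426.3 cm^2
t_ext = A_cap·L/Q = 26.31 s
t_ret = A_ann·L/Q = 14.39 s
t_cycle = t_ext + t_ret

t ≈ 40.7 s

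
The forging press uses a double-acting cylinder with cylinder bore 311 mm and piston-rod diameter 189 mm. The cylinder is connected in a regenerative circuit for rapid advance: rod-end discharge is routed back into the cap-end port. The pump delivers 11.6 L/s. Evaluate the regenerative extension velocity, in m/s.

v ≈ 0.413 m/s

In regeneration the rod-end outflow joins the pump flow into the cap end, so the net volume the pump must supply per unit advance equals the rod cross-section area.
Rod cross-section A_rod = π/4 × (189 mm)² = 28060 mm^2
v = Q_pump / A_rod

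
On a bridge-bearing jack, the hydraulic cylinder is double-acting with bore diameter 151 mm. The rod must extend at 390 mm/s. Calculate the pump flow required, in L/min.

Cap-side area A_cap = π/4 × (151 mm)² = 17910 mm^2
Q = A × v

Q ≈ 419 L/min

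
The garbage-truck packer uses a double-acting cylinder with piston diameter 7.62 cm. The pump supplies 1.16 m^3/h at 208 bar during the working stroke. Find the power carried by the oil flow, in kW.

W ≈ 6.70 kW

Hydraulic power = P × Q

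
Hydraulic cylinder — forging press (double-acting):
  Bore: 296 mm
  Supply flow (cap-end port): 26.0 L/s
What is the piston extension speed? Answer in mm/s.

Cap-side area A_cap = π/4 × (296 mm)² = 68810 mm^2
v = Q / A

v ≈ 378 mm/s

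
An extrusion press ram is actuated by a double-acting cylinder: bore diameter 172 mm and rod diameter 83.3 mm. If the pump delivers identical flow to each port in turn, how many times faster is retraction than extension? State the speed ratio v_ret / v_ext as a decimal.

Cap-side area A_cap = π/4 × (172 mm)² = 23240 mm^2
Rod-side annular area A_ann = π/4 × (172² − 83.3²) = 17790 mm^2
For equal Q, v ∝ 1/A, so v_ret/v_ext = A_cap/A_ann.

v_ret/v_ext ≈ 1.31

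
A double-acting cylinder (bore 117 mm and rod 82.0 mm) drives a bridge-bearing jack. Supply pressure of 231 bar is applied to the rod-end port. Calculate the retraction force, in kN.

Rod-side annular area A_ann = π/4 × (117² − 82.0²) = 5470 mm^2
On retraction the pressure acts on the annular area (bore minus rod).
F = P × A_ann

F ≈ 126 kN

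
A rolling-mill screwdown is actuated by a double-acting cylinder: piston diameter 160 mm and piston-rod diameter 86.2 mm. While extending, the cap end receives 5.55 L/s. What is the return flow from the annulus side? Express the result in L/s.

Q_out ≈ 3.94 L/s

Cap-side area A_cap = π/4 × (160 mm)² = 20110 mm^2
Rod-side annular area A_ann = π/4 × (160² − 86.2²) = 14270 mm^2
Piston speed v = Q_in/A_cap; rod-end outflow Q_out = v × A_ann = Q_in × A_ann/A_cap.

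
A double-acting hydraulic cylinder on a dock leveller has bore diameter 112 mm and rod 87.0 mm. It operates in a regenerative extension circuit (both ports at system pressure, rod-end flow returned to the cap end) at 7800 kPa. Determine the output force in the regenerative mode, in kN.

F ≈ 46.4 kN

With equal pressure on both faces, forces on the annular region cancel; the net push is pressure × rod cross-section.
Rod cross-section A_rod = π/4 × (87.0 mm)² = 5945 mm^2
F = P × A_rod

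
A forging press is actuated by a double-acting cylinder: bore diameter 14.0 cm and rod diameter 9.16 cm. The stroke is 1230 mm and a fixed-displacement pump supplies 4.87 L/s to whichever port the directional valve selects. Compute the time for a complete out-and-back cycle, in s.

t ≈ 6.11 s

Cap-side area A_cap = π/4 × (14.0 cm)² = 153.9 cm^2
Rod-side annular area A_ann = π/4 × (14.0² − 9.16²) = 88.04 cm^2
t_ext = A_cap·L/Q = 3.888 s
t_ret = A_ann·L/Q = 2.224 s
t_cycle = t_ext + t_ret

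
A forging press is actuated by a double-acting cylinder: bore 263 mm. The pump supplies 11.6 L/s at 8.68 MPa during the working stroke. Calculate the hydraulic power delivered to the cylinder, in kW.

W ≈ 101 kW

Hydraulic power = P × Q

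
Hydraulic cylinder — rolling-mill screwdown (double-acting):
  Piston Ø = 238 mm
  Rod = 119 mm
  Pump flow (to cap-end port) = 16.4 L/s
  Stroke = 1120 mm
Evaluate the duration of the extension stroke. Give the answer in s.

Cap-side area A_cap = π/4 × (238 mm)² = 44490 mm^2
Swept volume V = A × L; t = V / Q = A·L / Q

t ≈ 3.04 s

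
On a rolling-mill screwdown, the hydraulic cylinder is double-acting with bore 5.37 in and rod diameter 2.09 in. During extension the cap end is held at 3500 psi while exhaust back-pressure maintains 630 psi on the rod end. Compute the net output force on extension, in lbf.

Cap-side area A_cap = π/4 × (5.37 in)² = 22.65 in^2
Rod-side annular area A_ann = π/4 × (5.37² − 2.09²) = 19.22 in^2
Net thrust = P_cap·A_cap − P_rod·A_ann = 79270 lbf − 12110 lbf

F ≈ 67200 lbf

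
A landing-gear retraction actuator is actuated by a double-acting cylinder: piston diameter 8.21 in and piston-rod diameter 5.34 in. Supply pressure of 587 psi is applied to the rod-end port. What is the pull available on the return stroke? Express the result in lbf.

Rod-side annular area A_ann = π/4 × (8.21² − 5.34²) = 30.54 in^2
On retraction the pressure acts on the annular area (bore minus rod).
F = P × A_ann

F ≈ 17900 lbf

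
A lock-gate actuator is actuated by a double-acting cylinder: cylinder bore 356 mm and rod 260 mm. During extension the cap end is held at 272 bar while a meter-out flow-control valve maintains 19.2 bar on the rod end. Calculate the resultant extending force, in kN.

F ≈ 2620 kN

Cap-side area A_cap = π/4 × (356 mm)² = 99540 mm^2
Rod-side annular area A_ann = π/4 × (356² − 260²) = 46450 mm^2
Net thrust = P_cap·A_cap − P_rod·A_ann = 2707 kN − 89.17 kN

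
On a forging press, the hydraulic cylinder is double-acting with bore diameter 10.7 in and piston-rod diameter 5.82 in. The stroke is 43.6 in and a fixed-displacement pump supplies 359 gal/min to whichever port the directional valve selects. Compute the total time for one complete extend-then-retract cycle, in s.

t ≈ 4.83 s

Cap-side area A_cap = π/4 × (10.7 in)² = 89.92 in^2
Rod-side annular area A_ann = π/4 × (10.7² − 5.82²) = 63.32 in^2
t_ext = A_cap·L/Q = 2.837 s
t_ret = A_ann·L/Q = 1.997 s
t_cycle = t_ext + t_ret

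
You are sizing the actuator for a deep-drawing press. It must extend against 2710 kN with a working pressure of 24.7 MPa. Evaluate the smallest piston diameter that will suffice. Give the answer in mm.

D ≈ 374 mm

Extension force acts on the full piston face: F = P × (π/4)D².
D = √(4F / (πP)) = √(4 × 2710 kN / (π × 24.7 MPa))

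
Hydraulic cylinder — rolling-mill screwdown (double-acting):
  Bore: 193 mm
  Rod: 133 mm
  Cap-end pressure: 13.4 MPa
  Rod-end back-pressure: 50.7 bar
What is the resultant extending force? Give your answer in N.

F ≈ 3.14e5 N

Cap-side area A_cap = π/4 × (193 mm)² = 29260 mm^2
Rod-side annular area A_ann = π/4 × (193² − 133²) = 15360 mm^2
Net thrust = P_cap·A_cap − P_rod·A_ann = 3.920e5 N − 77890 N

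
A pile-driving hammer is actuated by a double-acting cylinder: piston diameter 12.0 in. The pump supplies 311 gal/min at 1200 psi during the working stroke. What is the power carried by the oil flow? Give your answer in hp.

W ≈ 218 hp

Hydraulic power = P × Q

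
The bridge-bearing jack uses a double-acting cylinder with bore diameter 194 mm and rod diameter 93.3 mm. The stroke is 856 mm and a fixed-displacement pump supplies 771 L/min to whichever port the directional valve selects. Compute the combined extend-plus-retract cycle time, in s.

Cap-side area A_cap = π/4 × (194 mm)² = 29560 mm^2
Rod-side annular area A_ann = π/4 × (194² − 93.3²) = 22720 mm^2
t_ext = A_cap·L/Q = 1.969 s
t_ret = A_ann·L/Q = 1.514 s
t_cycle = t_ext + t_ret

t ≈ 3.48 s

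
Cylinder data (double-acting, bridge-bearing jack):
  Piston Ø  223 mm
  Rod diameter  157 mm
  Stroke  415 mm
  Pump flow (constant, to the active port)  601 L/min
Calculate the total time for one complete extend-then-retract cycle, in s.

Cap-side area A_cap = π/4 × (223 mm)² = 39060 mm^2
Rod-side annular area A_ann = π/4 × (223² − 157²) = 19700 mm^2
t_ext = A_cap·L/Q = 1.618 s
t_ret = A_ann·L/Q = 0.8161 s
t_cycle = t_ext + t_ret

t ≈ 2.43 s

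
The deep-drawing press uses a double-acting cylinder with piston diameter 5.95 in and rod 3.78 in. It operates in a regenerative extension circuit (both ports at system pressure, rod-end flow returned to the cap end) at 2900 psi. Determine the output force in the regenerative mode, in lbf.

F ≈ 32500 lbf

With equal pressure on both faces, forces on the annular region cancel; the net push is pressure × rod cross-section.
Rod cross-section A_rod = π/4 × (3.78 in)² = 11.22 in^2
F = P × A_rod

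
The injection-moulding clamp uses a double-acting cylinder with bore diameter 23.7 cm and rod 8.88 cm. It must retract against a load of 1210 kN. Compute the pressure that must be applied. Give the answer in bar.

P ≈ 319 bar

Rod-side annular area A_ann = π/4 × (23.7² − 8.88²) = 379.2 cm^2
Retraction: pressure acts on the annular area.
P = F / A = 1210 kN / A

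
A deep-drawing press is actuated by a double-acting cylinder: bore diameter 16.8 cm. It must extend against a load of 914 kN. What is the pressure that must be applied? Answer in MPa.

Cap-side area A_cap = π/4 × (16.8 cm)² = 221.7 cm^2
P = F / A = 914 kN / A

P ≈ 41.2 MPa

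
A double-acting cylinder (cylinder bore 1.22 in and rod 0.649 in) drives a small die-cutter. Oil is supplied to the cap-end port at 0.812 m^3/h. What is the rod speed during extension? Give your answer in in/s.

Cap-side area A_cap = π/4 × (1.22 in)² = 1.169 in^2
v = Q / A

v ≈ 11.8 in/s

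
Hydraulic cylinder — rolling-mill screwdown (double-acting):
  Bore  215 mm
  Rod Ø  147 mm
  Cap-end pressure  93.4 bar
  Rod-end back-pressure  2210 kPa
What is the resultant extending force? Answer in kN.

F ≈ 296 kN

Cap-side area A_cap = π/4 × (215 mm)² = 36310 mm^2
Rod-side annular area A_ann = π/4 × (215² − 147²) = 19330 mm^2
Net thrust = P_cap·A_cap − P_rod·A_ann = 339.1 kN − 42.73 kN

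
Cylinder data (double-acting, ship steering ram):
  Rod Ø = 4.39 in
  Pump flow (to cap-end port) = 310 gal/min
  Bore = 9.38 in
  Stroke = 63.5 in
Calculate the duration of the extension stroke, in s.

Cap-side area A_cap = π/4 × (9.38 in)² = 69.10 in^2
Swept volume V = A × L; t = V / Q = A·L / Q

t ≈ 3.68 s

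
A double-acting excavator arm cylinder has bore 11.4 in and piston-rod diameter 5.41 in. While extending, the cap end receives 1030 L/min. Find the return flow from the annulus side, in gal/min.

Cap-side area A_cap = π/4 × (11.4 in)² = 102.1 in^2
Rod-side annular area A_ann = π/4 × (11.4² − 5.41²) = 79.08 in^2
Piston speed v = Q_in/A_cap; rod-end outflow Q_out = v × A_ann = Q_in × A_ann/A_cap.

Q_out ≈ 211 gal/min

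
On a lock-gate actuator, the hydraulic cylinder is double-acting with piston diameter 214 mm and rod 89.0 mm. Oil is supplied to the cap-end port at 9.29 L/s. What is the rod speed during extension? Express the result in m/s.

v ≈ 0.258 m/s

Cap-side area A_cap = π/4 × (214 mm)² = 35970 mm^2
v = Q / A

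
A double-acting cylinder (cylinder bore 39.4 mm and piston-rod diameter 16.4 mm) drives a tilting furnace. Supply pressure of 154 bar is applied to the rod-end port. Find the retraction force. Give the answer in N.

Rod-side annular area A_ann = π/4 × (39.4² − 16.4²) = 1008 mm^2
On retraction the pressure acts on the annular area (bore minus rod).
F = P × A_ann

F ≈ 15500 N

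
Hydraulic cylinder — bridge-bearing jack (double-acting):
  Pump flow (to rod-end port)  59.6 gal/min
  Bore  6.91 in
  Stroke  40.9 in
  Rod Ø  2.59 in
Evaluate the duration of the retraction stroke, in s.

Rod-side annular area A_ann = π/4 × (6.91² − 2.59²) = 32.23 in^2
Swept volume V = A × L; t = V / Q = A·L / Q

t ≈ 5.75 s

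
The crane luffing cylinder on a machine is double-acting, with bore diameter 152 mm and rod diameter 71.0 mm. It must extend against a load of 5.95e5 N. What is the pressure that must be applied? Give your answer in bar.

P ≈ 328 bar

Cap-side area A_cap = π/4 × (152 mm)² = 18150 mm^2
P = F / A = 5.95e5 N / A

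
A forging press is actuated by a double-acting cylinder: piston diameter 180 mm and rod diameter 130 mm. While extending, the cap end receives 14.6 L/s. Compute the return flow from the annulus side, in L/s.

Cap-side area A_cap = π/4 × (180 mm)² = 25450 mm^2
Rod-side annular area A_ann = π/4 × (180² − 130²) = 12170 mm^2
Piston speed v = Q_in/A_cap; rod-end outflow Q_out = v × A_ann = Q_in × A_ann/A_cap.

Q_out ≈ 6.98 L/s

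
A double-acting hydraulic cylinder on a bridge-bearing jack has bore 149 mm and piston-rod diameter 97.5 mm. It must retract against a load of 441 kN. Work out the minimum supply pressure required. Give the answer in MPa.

Rod-side annular area A_ann = π/4 × (149² − 97.5²) = 9970 mm^2
Retraction: pressure acts on the annular area.
P = F / A = 441 kN / A

P ≈ 44.2 MPa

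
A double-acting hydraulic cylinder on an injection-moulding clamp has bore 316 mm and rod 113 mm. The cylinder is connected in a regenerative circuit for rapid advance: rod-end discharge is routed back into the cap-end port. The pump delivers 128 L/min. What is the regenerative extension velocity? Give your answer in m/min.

In regeneration the rod-end outflow joins the pump flow into the cap end, so the net volume the pump must supply per unit advance equals the rod cross-section area.
Rod cross-section A_rod = π/4 × (113 mm)² = 10030 mm^2
v = Q_pump / A_rod

v ≈ 12.8 m/min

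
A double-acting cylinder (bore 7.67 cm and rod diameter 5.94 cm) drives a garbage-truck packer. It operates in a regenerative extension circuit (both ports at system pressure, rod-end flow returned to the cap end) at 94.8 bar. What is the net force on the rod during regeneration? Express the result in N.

F ≈ 26300 N

With equal pressure on both faces, forces on the annular region cancel; the net push is pressure × rod cross-section.
Rod cross-section A_rod = π/4 × (5.94 cm)² = 27.71 cm^2
F = P × A_rod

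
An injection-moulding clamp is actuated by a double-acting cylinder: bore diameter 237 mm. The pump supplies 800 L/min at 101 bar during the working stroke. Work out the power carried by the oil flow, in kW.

Hydraulic power = P × Q

W ≈ 135 kW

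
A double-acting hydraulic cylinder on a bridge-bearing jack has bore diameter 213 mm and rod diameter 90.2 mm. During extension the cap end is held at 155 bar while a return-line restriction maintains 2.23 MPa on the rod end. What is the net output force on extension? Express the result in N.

Cap-side area A_cap = π/4 × (213 mm)² = 35630 mm^2
Rod-side annular area A_ann = π/4 × (213² − 90.2²) = 29240 mm^2
Net thrust = P_cap·A_cap − P_rod·A_ann = 5.523e5 N − 65210 N

F ≈ 4.87e5 N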